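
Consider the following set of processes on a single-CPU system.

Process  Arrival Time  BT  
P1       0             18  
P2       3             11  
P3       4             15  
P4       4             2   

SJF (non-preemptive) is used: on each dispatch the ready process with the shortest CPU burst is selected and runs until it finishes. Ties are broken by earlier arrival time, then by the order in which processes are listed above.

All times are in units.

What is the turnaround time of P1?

Timeline: | P1 0-18 | P4 18-20 | P2 20-31 | P3 31-46 |
Completion: P1=18  P2=31  P3=46  P4=20
Turnaround(P1) = completion − arrival = 18 − 0 = 18

18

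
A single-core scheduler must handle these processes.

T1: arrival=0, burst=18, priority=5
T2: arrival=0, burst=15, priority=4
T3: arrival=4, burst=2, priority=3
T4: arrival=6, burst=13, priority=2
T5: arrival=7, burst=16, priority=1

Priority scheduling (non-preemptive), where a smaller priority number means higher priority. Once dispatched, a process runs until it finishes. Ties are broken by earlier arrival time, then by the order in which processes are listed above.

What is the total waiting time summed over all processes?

119

Schedule: | T2 0-15 | T5 15-31 | T4 31-44 | T3 44-46 | T1 46-64 |
Completion: T1=64  T2=15  T3=46  T4=44  T5=31
Turnaround (C−A): T1=64  T2=15  T3=42  T4=38  T5=24
Waiting = turnaround − burst: T1=46, T2=0, T3=40, T4=25, T5=8
Total waiting = 46 + 0 + 40 + 25 + 8 = 119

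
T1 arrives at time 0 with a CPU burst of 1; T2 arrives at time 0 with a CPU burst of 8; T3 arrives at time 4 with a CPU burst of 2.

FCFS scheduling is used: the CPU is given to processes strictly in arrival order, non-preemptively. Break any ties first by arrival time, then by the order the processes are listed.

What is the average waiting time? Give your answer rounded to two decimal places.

Schedule: | T1 0-1 | T2 1-9 | T3 9-11 |
Completion: T1=1  T2=9  T3=11
Turnaround (C−A): T1=1  T2=9  T3=7
Waiting times: T1=0, T2=1, T3=5
Average waiting = (0+1+5) / 3 = 6/3 = 2.00

2.00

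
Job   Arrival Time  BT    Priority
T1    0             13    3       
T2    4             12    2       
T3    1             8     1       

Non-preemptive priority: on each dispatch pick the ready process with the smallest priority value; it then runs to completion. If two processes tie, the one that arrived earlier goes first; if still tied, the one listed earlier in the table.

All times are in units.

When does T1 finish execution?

Timeline: | T1 0-13 | T3 13-21 | T2 21-33 |
Completion: T1=13  T2=33  T3=21

13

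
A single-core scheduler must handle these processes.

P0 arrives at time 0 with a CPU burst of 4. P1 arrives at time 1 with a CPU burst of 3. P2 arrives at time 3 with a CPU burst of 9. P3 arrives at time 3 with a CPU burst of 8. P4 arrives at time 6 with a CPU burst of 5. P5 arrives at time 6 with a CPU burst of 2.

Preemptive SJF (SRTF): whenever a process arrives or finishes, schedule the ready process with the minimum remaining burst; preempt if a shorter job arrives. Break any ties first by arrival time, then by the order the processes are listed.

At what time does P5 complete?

Schedule: | P0 0-4 | P1 4-7 | P5 7-9 | P4 9-14 | P3 14-22 | P2 22-31 |
Completion: P0=4  P1=7  P2=31  P3=22  P4=14  P5=9
Turnaround (C−A): P0=4  P1=6  P2=28  P3=19  P4=8  P5=3

9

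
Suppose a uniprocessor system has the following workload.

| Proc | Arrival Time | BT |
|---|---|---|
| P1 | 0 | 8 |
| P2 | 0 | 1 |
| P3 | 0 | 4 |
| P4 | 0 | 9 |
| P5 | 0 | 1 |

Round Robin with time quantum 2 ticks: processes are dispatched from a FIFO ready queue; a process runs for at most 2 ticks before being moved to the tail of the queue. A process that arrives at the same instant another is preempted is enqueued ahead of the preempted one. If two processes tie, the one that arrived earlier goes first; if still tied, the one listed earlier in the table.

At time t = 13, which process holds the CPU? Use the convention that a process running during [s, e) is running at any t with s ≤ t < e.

P4

Gantt: | P1 0-2 | P2 2-3 | P3 3-5 | P4 5-7 | P5 7-8 | P1 8-10 | P3 10-12 | P4 12-14 | P1 14-16 | P4 16-18 | P1 18-20 | P4 20-23 |
Completion: P1=20  P2=3  P3=12  P4=23  P5=8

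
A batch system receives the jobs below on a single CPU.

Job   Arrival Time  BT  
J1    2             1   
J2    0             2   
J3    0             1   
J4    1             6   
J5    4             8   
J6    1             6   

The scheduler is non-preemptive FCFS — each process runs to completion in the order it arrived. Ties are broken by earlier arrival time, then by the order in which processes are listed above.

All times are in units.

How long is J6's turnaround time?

Schedule: | J2 0-2 | J3 2-3 | J4 3-9 | J6 9-15 | J1 15-16 | J5 16-24 |
Completion: J1=16  J2=2  J3=3  J4=9  J5=24  J6=15
Turnaround (C−A): J1=14  J2=2  J3=3  J4=8  J5=20  J6=14
Turnaround(J6) = completion − arrival = 15 − 1 = 14

14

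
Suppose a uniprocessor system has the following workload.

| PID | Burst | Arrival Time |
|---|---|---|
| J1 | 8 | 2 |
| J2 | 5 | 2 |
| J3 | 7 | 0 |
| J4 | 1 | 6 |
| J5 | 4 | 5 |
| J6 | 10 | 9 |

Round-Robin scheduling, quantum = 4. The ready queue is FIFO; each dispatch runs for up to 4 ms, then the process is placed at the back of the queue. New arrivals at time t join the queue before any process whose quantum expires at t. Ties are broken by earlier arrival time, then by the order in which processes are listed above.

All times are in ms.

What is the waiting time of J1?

14

Gantt: | J3 0-4 | J1 4-8 | J2 8-12 | J3 12-15 | J5 15-19 | J4 19-20 | J1 20-24 | J6 24-28 | J2 28-29 | J6 29-35 |
Completion: J1=24  J2=29  J3=15  J4=20  J5=19  J6=35
Waiting(J1) = turnaround − burst = 22 − 8 = 14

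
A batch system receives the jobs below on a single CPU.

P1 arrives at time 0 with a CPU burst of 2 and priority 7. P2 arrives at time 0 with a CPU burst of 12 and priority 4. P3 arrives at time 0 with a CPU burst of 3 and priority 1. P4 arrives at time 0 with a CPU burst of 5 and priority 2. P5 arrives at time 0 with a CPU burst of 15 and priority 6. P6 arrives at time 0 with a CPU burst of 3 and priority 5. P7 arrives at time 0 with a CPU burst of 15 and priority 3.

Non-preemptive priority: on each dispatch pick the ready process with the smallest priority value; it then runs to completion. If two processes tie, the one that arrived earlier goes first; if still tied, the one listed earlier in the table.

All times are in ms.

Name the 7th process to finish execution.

Timeline: | P3 0-3 | P4 3-8 | P7 8-23 | P2 23-35 | P6 35-38 | P5 38-53 | P1 53-55 |
Completion: P1=55  P2=35  P3=3  P4=8  P5=53  P6=38  P7=23
Finish order: P3 → P4 → P7 → P2 → P6 → P5 → P1

P1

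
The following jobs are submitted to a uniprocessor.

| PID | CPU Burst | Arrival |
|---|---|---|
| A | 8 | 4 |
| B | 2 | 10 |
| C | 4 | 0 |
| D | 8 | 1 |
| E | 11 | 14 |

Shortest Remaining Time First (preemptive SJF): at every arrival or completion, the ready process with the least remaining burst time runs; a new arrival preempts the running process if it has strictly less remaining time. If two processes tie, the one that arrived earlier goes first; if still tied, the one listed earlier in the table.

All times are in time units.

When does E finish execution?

Schedule: | C 0-4 | D 4-12 | B 12-14 | A 14-22 | E 22-33 |
Completion: A=22  B=14  C=4  D=12  E=33
Turnaround (C−A): A=18  B=4  C=4  D=11  E=19

33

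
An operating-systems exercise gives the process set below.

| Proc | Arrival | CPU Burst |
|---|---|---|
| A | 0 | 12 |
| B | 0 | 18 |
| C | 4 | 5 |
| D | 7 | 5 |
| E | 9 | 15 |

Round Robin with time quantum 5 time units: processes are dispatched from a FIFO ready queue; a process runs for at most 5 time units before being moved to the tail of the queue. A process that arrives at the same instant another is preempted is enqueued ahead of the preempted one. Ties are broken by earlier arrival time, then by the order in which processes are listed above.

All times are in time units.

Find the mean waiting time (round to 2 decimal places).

21.80

Timeline: | A 0-5 | B 5-10 | C 10-15 | A 15-20 | D 20-25 | E 25-30 | B 30-35 | A 35-37 | E 37-42 | B 42-47 | E 47-52 | B 52-55 |
Completion: A=37  B=55  C=15  D=25  E=52
Turnaround (C−A): A=37  B=55  C=11  D=18  E=43
Waiting times: A=25, B=37, C=6, D=13, E=28
Average waiting = (25+37+6+13+28) / 5 = 109/5 = 21.80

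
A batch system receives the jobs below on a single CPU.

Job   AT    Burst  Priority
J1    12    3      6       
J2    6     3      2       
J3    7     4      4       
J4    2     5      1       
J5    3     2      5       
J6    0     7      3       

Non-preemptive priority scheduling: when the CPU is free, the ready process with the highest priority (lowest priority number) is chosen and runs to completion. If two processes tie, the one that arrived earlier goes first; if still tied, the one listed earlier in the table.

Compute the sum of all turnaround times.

68

Timeline: | J6 0-7 | J4 7-12 | J2 12-15 | J3 15-19 | J5 19-21 | J1 21-24 |
Completion: J1=24  J2=15  J3=19  J4=12  J5=21  J6=7
Turnaround = completion − arrival: J1=12, J2=9, J3=12, J4=10, J5=18, J6=7
Total turnaround = 12 + 9 + 12 + 10 + 18 + 7 = 68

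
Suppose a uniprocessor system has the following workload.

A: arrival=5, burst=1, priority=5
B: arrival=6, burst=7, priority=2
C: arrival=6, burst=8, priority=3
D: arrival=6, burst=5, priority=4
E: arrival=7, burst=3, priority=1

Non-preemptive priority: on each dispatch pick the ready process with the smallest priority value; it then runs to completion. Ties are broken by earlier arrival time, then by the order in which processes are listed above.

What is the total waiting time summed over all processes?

Timeline: | idle 0-5 | A 5-6 | B 6-13 | E 13-16 | C 16-24 | D 24-29 |
Completion: A=6  B=13  C=24  D=29  E=16
Turnaround (C−A): A=1  B=7  C=18  D=23  E=9
Waiting = turnaround − burst: A=0, B=0, C=10, D=18, E=6
Total waiting = 0 + 0 + 10 + 18 + 6 = 34

34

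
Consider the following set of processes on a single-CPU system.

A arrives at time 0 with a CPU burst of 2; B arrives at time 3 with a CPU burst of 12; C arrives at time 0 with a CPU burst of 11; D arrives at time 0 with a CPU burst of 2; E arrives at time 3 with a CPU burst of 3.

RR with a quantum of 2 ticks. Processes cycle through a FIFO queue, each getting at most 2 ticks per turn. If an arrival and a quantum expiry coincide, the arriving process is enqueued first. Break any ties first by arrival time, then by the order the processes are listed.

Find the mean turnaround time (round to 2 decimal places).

15.00

Timeline: | A 0-2 | C 2-4 | D 4-6 | B 6-8 | E 8-10 | C 10-12 | B 12-14 | E 14-15 | C 15-17 | B 17-19 | C 19-21 | B 21-23 | C 23-25 | B 25-27 | C 27-28 | B 28-30 |
Completion: A=2  B=30  C=28  D=6  E=15
Turnaround times: A=2, B=27, C=28, D=6, E=12
Average turnaround = (2+27+28+6+12) / 5 = 75/5 = 15.00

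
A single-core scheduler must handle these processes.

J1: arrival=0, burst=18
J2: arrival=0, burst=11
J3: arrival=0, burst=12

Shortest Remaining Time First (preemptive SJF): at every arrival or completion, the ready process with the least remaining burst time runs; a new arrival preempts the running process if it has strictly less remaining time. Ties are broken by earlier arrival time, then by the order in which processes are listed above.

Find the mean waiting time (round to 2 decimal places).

11.33

Schedule: | J2 0-11 | J3 11-23 | J1 23-41 |
Completion: J1=41  J2=11  J3=23
Waiting times: J1=23, J2=0, J3=11
Average waiting = (23+0+11) / 3 = 34/3 = 11.33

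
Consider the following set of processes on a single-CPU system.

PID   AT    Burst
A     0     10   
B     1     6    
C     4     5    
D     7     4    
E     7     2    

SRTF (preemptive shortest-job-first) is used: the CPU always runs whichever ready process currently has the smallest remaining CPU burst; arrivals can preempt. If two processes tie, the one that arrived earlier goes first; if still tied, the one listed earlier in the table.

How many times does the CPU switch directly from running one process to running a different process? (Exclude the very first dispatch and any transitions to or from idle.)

5

Gantt: | A 0-1 | B 1-7 | E 7-9 | D 9-13 | C 13-18 | A 18-27 |
Completion: A=27  B=7  C=18  D=13  E=9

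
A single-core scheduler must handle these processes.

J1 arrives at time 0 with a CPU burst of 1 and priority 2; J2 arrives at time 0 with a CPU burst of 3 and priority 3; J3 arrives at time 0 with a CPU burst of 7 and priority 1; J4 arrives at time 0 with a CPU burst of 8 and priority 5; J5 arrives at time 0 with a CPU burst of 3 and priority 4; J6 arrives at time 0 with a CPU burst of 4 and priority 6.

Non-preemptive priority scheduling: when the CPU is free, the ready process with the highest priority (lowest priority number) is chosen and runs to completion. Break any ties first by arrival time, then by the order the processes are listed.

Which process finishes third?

J2

Schedule: | J3 0-7 | J1 7-8 | J2 8-11 | J5 11-14 | J4 14-22 | J6 22-26 |
Completion: J1=8  J2=11  J3=7  J4=22  J5=14  J6=26
Finish order: J3 → J1 → J2 → J5 → J4 → J6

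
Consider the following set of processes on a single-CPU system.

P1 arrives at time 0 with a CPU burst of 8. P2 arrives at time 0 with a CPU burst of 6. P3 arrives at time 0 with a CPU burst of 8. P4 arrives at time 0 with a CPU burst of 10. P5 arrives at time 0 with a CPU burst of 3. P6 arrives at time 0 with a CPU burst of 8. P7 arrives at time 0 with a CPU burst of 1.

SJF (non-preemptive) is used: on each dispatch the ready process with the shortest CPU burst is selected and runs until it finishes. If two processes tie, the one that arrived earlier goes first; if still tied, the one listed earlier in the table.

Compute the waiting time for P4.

34

Schedule: | P7 0-1 | P5 1-4 | P2 4-10 | P1 10-18 | P3 18-26 | P6 26-34 | P4 34-44 |
Completion: P1=18  P2=10  P3=26  P4=44  P5=4  P6=34  P7=1
Turnaround (C−A): P1=18  P2=10  P3=26  P4=44  P5=4  P6=34  P7=1
Waiting(P4) = turnaround − burst = 44 − 10 = 34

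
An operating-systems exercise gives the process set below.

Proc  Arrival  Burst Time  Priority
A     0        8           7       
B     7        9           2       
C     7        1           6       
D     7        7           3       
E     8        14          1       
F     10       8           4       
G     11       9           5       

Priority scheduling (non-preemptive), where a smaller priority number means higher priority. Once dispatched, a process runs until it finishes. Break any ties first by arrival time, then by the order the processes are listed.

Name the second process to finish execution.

Timeline: | A 0-8 | E 8-22 | B 22-31 | D 31-38 | F 38-46 | G 46-55 | C 55-56 |
Completion: A=8  B=31  C=56  D=38  E=22  F=46  G=55
Turnaround (C−A): A=8  B=24  C=49  D=31  E=14  F=36  G=44
Finish order: A → E → B → D → F → G → C

E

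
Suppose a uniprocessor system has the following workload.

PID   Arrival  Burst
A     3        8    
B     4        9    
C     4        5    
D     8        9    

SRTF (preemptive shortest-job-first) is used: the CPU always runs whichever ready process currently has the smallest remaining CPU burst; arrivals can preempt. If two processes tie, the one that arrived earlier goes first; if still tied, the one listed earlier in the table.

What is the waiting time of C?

0

Gantt: | idle 0-3 | A 3-4 | C 4-9 | A 9-16 | B 16-25 | D 25-34 |
Completion: A=16  B=25  C=9  D=34
Turnaround (C−A): A=13  B=21  C=5  D=26
Waiting(C) = turnaround − burst = 5 − 5 = 0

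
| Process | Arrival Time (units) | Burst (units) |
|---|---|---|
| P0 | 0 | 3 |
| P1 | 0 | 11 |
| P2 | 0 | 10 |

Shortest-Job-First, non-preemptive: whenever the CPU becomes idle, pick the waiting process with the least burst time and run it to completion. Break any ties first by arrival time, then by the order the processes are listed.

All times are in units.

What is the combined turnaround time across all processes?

40

Timeline: | P0 0-3 | P2 3-13 | P1 13-24 |
Completion: P0=3  P1=24  P2=13
Turnaround = completion − arrival: P0=3, P1=24, P2=13
Total turnaround = 3 + 24 + 13 = 40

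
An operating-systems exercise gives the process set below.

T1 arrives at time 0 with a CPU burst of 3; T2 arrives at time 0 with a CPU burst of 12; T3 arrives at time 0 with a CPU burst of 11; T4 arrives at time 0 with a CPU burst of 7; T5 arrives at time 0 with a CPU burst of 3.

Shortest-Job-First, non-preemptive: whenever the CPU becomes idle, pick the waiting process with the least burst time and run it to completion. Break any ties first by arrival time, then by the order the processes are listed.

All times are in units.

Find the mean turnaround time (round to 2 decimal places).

16.40

Schedule: | T1 0-3 | T5 3-6 | T4 6-13 | T3 13-24 | T2 24-36 |
Completion: T1=3  T2=36  T3=24  T4=13  T5=6
Turnaround (C−A): T1=3  T2=36  T3=24  T4=13  T5=6
Turnaround times: T1=3, T2=36, T3=24, T4=13, T5=6
Average turnaround = (3+36+24+13+6) / 5 = 82/5 = 16.40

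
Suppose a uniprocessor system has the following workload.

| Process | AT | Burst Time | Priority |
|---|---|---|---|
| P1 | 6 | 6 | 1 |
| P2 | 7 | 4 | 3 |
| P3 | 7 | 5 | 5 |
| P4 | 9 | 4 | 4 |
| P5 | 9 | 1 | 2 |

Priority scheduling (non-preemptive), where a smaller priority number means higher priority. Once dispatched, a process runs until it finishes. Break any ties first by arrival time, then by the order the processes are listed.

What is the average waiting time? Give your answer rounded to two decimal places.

6.20

Gantt: | idle 0-6 | P1 6-12 | P5 12-13 | P2 13-17 | P4 17-21 | P3 21-26 |
Completion: P1=12  P2=17  P3=26  P4=21  P5=13
Waiting times: P1=0, P2=6, P3=14, P4=8, P5=3
Average waiting = (0+6+14+8+3) / 5 = 31/5 = 6.20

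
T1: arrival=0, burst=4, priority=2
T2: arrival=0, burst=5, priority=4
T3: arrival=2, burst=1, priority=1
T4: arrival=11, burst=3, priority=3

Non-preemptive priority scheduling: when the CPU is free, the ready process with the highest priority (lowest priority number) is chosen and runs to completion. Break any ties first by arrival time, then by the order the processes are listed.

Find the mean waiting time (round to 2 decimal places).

1.75

Gantt: | T1 0-4 | T3 4-5 | T2 5-10 | idle 10-11 | T4 11-14 |
Completion: T1=4  T2=10  T3=5  T4=14
Turnaround (C−A): T1=4  T2=10  T3=3  T4=3
Waiting times: T1=0, T2=5, T3=2, T4=0
Average waiting = (0+5+2+0) / 4 = 7/4 = 1.75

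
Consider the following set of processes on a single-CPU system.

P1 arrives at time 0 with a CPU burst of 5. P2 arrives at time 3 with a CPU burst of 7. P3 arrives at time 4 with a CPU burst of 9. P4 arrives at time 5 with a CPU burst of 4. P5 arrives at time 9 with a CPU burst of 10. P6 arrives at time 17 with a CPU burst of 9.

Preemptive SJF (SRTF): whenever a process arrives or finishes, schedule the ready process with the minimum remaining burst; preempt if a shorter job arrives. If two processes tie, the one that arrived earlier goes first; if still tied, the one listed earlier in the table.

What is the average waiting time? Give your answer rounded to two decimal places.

8.50

Gantt: | P1 0-5 | P4 5-9 | P2 9-16 | P3 16-25 | P6 25-34 | P5 34-44 |
Completion: P1=5  P2=16  P3=25  P4=9  P5=44  P6=34
Turnaround (C−A): P1=5  P2=13  P3=21  P4=4  P5=35  P6=17
Waiting times: P1=0, P2=6, P3=12, P4=0, P5=25, P6=8
Average waiting = (0+6+12+0+25+8) / 6 = 51/6 = 8.50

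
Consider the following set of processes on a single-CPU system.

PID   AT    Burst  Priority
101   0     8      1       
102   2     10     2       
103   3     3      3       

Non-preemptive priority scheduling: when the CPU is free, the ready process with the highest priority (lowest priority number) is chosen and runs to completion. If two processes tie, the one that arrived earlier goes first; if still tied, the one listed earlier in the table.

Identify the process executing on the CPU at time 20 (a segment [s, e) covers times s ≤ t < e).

103

Gantt: | 101 0-8 | 102 8-18 | 103 18-21 |
Completion: 101=8  102=18  103=21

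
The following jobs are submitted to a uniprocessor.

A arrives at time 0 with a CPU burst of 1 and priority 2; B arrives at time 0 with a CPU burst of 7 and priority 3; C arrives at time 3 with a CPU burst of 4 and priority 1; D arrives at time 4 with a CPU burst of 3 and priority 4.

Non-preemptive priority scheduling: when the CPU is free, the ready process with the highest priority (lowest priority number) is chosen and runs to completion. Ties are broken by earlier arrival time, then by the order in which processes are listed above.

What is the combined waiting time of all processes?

Gantt: | A 0-1 | B 1-8 | C 8-12 | D 12-15 |
Completion: A=1  B=8  C=12  D=15
Turnaround (C−A): A=1  B=8  C=9  D=11
Waiting = turnaround − burst: A=0, B=1, C=5, D=8
Total waiting = 0 + 1 + 5 + 8 = 14

14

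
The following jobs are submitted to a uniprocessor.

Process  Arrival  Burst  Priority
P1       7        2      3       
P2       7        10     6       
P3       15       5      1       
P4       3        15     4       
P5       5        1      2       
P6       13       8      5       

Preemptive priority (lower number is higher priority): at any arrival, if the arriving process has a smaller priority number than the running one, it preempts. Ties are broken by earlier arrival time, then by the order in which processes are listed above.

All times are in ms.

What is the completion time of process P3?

20

Gantt: | idle 0-3 | P4 3-5 | P5 5-6 | P4 6-7 | P1 7-9 | P4 9-15 | P3 15-20 | P4 20-26 | P6 26-34 | P2 34-44 |
Completion: P1=9  P2=44  P3=20  P4=26  P5=6  P6=34
Turnaround (C−A): P1=2  P2=37  P3=5  P4=23  P5=1  P6=21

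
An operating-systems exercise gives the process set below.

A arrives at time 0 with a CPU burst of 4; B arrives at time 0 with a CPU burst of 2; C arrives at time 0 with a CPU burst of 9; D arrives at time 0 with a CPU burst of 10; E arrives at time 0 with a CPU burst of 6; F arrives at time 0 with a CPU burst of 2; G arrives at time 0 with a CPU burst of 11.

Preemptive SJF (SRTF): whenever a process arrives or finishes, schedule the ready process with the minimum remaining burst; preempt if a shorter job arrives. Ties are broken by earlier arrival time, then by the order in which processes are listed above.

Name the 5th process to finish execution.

C

Gantt: | B 0-2 | F 2-4 | A 4-8 | E 8-14 | C 14-23 | D 23-33 | G 33-44 |
Completion: A=8  B=2  C=23  D=33  E=14  F=4  G=44
Finish order: B → F → A → E → C → D → G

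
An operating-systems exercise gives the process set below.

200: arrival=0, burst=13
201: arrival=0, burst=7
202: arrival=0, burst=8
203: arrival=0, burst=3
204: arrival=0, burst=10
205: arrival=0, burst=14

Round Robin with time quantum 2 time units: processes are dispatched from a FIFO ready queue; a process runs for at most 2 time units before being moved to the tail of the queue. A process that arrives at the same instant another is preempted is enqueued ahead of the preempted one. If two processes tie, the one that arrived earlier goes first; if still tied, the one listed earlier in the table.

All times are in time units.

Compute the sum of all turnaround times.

247

Gantt: | 200 0-2 | 201 2-4 | 202 4-6 | 203 6-8 | 204 8-10 | 205 10-12 | 200 12-14 | 201 14-16 | 202 16-18 | 203 18-19 | 204 19-21 | 205 21-23 | 200 23-25 | 201 25-27 | 202 27-29 | 204 29-31 | 205 31-33 | 200 33-35 | 201 35-36 | 202 36-38 | 204 38-40 | 205 40-42 | 200 42-44 | 204 44-46 | 205 46-48 | 200 48-50 | 205 50-52 | 200 52-53 | 205 53-55 |
Completion: 200=53  201=36  202=38  203=19  204=46  205=55
Turnaround (C−A): 200=53  201=36  202=38  203=19  204=46  205=55
Turnaround = completion − arrival: 200=53, 201=36, 202=38, 203=19, 204=46, 205=55
Total turnaround = 53 + 36 + 38 + 19 + 46 + 55 = 247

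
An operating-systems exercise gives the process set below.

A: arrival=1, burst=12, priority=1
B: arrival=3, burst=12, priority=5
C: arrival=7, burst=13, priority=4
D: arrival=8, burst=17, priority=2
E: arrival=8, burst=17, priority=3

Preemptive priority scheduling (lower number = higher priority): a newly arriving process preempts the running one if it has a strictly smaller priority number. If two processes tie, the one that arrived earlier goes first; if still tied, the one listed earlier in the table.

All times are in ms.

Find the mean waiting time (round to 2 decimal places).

24.80

Timeline: | idle 0-1 | A 1-13 | D 13-30 | E 30-47 | C 47-60 | B 60-72 |
Completion: A=13  B=72  C=60  D=30  E=47
Turnaround (C−A): A=12  B=69  C=53  D=22  E=39
Waiting times: A=0, B=57, C=40, D=5, E=22
Average waiting = (0+57+40+5+22) / 5 = 124/5 = 24.80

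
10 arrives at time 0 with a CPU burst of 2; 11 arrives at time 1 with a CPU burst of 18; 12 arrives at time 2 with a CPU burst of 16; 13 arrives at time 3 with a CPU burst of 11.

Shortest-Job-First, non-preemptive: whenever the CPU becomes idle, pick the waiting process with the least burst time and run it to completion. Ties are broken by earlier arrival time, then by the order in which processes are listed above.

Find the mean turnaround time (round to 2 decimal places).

Gantt: | 10 0-2 | 12 2-18 | 13 18-29 | 11 29-47 |
Completion: 10=2  11=47  12=18  13=29
Turnaround (C−A): 10=2  11=46  12=16  13=26
Turnaround times: 10=2, 11=46, 12=16, 13=26
Average turnaround = (2+46+16+26) / 4 = 90/4 = 22.50

22.50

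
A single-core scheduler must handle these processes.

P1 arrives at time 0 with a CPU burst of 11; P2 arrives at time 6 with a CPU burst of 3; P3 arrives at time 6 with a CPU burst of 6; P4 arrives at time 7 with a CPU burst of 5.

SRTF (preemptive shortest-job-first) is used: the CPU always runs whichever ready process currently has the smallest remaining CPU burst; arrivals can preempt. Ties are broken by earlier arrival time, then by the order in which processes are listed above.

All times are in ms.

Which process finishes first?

P2

Gantt: | P1 0-6 | P2 6-9 | P1 9-14 | P4 14-19 | P3 19-25 |
Completion: P1=14  P2=9  P3=25  P4=19
Finish order: P2 → P1 → P4 → P3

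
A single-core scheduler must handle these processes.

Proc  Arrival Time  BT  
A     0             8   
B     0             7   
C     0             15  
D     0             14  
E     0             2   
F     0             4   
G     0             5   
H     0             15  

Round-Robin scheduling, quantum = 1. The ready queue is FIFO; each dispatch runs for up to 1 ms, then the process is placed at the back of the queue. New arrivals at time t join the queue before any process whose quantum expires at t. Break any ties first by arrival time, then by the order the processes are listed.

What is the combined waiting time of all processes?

302

Schedule: | A 0-1 | B 1-2 | C 2-3 | D 3-4 | E 4-5 | F 5-6 | G 6-7 | H 7-8 | A 8-9 | B 9-10 | C 10-11 | D 11-12 | E 12-13 | F 13-14 | G 14-15 | H 15-16 | A 16-17 | B 17-18 | C 18-19 | D 19-20 | F 20-21 | G 21-22 | H 22-23 | A 23-24 | B 24-25 | C 25-26 | D 26-27 | F 27-28 | G 28-29 | H 29-30 | A 30-31 | B 31-32 | C 32-33 | D 33-34 | G 34-35 | H 35-36 | A 36-37 | B 37-38 | C 38-39 | D 39-40 | H 40-41 | A 41-42 | B 42-43 | C 43-44 | D 44-45 | H 45-46 | A 46-47 | C 47-48 | D 48-49 | H 49-50 | C 50-51 | D 51-52 | H 52-53 | C 53-54 | D 54-55 | H 55-56 | C 56-57 | D 57-58 | H 58-59 | C 59-60 | D 60-61 | H 61-62 | C 62-63 | D 63-64 | H 64-65 | C 65-66 | D 66-67 | H 67-68 | C 68-69 | H 69-70 |
Completion: A=47  B=43  C=69  D=67  E=13  F=28  G=35  H=70
Turnaround (C−A): A=47  B=43  C=69  D=67  E=13  F=28  G=35  H=70
Waiting = turnaround − burst: A=39, B=36, C=54, D=53, E=11, F=24, G=30, H=55
Total waiting = 39 + 36 + 54 + 53 + 11 + 24 + 30 + 55 = 302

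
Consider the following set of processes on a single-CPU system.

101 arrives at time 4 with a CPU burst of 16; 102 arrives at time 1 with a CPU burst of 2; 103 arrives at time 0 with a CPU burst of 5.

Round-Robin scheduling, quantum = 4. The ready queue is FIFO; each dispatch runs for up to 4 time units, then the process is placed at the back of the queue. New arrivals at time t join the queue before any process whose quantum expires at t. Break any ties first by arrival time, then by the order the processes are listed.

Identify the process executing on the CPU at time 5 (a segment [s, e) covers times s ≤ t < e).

Timeline: | 103 0-4 | 102 4-6 | 101 6-10 | 103 10-11 | 101 11-23 |
Completion: 101=23  102=6  103=11

102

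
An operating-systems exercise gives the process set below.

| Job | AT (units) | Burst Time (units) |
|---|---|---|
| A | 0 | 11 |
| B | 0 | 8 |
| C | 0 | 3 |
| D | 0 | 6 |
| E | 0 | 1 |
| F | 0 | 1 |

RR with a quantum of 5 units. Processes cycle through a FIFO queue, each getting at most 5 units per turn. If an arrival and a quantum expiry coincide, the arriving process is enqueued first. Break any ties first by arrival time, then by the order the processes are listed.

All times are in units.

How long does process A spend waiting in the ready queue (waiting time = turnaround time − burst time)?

19

Timeline: | A 0-5 | B 5-10 | C 10-13 | D 13-18 | E 18-19 | F 19-20 | A 20-25 | B 25-28 | D 28-29 | A 29-30 |
Completion: A=30  B=28  C=13  D=29  E=19  F=20
Turnaround (C−A): A=30  B=28  C=13  D=29  E=19  F=20
Waiting(A) = turnaround − burst = 30 − 11 = 19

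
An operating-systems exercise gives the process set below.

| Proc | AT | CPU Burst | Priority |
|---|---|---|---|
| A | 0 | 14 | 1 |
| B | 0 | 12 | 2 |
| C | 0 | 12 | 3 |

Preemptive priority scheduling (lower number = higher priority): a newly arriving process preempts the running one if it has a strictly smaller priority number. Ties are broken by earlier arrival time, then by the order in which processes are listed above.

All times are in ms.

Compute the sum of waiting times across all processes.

40

Gantt: | A 0-14 | B 14-26 | C 26-38 |
Completion: A=14  B=26  C=38
Turnaround (C−A): A=14  B=26  C=38
Waiting = turnaround − burst: A=0, B=14, C=26
Total waiting = 0 + 14 + 26 = 40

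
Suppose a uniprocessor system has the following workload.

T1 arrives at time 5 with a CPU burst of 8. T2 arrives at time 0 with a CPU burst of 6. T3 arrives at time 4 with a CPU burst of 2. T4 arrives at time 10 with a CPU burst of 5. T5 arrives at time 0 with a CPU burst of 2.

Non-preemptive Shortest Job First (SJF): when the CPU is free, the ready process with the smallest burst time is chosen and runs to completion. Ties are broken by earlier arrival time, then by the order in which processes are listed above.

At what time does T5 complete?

Gantt: | T5 0-2 | T2 2-8 | T3 8-10 | T4 10-15 | T1 15-23 |
Completion: T1=23  T2=8  T3=10  T4=15  T5=2
Turnaround (C−A): T1=18  T2=8  T3=6  T4=5  T5=2

2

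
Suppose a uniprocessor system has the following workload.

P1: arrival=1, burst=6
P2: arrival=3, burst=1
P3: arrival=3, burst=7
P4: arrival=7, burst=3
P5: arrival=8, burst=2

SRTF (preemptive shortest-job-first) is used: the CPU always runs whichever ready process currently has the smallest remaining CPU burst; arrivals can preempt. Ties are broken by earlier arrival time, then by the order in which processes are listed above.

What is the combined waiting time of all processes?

Timeline: | idle 0-1 | P1 1-3 | P2 3-4 | P1 4-8 | P5 8-10 | P4 10-13 | P3 13-20 |
Completion: P1=8  P2=4  P3=20  P4=13  P5=10
Waiting = turnaround − burst: P1=1, P2=0, P3=10, P4=3, P5=0
Total waiting = 1 + 0 + 10 + 3 + 0 = 14

14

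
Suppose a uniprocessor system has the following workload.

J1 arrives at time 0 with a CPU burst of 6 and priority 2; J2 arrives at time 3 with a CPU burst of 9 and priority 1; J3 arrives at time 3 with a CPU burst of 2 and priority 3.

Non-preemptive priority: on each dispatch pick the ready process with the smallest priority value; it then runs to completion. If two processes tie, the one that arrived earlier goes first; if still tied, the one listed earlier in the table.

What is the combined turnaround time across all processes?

Gantt: | J1 0-6 | J2 6-15 | J3 15-17 |
Completion: J1=6  J2=15  J3=17
Turnaround = completion − arrival: J1=6, J2=12, J3=14
Total turnaround = 6 + 12 + 14 = 32

32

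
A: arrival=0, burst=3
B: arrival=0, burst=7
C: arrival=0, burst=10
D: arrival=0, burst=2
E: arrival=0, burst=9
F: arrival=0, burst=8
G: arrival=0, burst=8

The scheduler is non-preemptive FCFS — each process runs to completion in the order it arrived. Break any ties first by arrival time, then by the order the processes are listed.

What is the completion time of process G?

47

Timeline: | A 0-3 | B 3-10 | C 10-20 | D 20-22 | E 22-31 | F 31-39 | G 39-47 |
Completion: A=3  B=10  C=20  D=22  E=31  F=39  G=47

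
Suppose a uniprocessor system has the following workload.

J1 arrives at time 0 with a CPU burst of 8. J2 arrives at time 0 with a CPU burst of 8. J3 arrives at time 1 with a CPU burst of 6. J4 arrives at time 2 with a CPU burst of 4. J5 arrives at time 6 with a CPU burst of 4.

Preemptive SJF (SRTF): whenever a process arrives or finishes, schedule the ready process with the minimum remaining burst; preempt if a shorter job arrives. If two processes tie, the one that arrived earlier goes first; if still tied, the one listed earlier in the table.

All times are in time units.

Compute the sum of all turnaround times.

Schedule: | J1 0-1 | J3 1-2 | J4 2-6 | J5 6-10 | J3 10-15 | J1 15-22 | J2 22-30 |
Completion: J1=22  J2=30  J3=15  J4=6  J5=10
Turnaround (C−A): J1=22  J2=30  J3=14  J4=4  J5=4
Turnaround = completion − arrival: J1=22, J2=30, J3=14, J4=4, J5=4
Total turnaround = 22 + 30 + 14 + 4 + 4 = 74

74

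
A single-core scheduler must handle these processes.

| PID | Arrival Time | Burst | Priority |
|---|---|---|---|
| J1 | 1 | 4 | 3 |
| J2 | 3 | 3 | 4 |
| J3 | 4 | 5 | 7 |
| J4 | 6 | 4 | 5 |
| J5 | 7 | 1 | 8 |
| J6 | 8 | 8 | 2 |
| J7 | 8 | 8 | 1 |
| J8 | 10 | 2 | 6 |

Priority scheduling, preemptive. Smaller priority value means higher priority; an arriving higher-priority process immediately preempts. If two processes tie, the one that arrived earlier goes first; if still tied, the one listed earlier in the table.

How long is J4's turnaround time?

22

Gantt: | idle 0-1 | J1 1-5 | J2 5-8 | J7 8-16 | J6 16-24 | J4 24-28 | J8 28-30 | J3 30-35 | J5 35-36 |
Completion: J1=5  J2=8  J3=35  J4=28  J5=36  J6=24  J7=16  J8=30
Turnaround (C−A): J1=4  J2=5  J3=31  J4=22  J5=29  J6=16  J7=8  J8=20
Turnaround(J4) = completion − arrival = 28 − 6 = 22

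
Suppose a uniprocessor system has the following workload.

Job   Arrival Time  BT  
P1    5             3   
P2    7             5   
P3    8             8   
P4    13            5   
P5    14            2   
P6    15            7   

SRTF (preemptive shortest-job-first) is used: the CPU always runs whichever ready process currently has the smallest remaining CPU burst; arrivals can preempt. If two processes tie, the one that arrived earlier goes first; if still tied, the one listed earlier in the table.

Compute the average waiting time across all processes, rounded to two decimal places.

4.50

Schedule: | idle 0-5 | P1 5-8 | P2 8-13 | P4 13-14 | P5 14-16 | P4 16-20 | P6 20-27 | P3 27-35 |
Completion: P1=8  P2=13  P3=35  P4=20  P5=16  P6=27
Turnaround (C−A): P1=3  P2=6  P3=27  P4=7  P5=2  P6=12
Waiting times: P1=0, P2=1, P3=19, P4=2, P5=0, P6=5
Average waiting = (0+1+19+2+0+5) / 6 = 27/6 = 4.50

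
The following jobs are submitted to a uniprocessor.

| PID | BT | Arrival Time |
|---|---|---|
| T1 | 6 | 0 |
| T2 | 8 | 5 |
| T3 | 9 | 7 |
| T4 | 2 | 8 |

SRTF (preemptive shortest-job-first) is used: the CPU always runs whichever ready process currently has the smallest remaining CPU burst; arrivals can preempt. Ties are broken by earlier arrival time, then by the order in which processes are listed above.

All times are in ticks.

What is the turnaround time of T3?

18

Timeline: | T1 0-6 | T2 6-8 | T4 8-10 | T2 10-16 | T3 16-25 |
Completion: T1=6  T2=16  T3=25  T4=10
Turnaround(T3) = completion − arrival = 25 − 7 = 18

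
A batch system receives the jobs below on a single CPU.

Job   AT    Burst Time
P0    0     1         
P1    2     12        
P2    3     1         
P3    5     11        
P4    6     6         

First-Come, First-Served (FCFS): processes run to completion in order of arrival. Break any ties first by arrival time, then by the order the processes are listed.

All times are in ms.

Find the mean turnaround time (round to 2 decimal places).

Gantt: | P0 0-1 | idle 1-2 | P1 2-14 | P2 14-15 | P3 15-26 | P4 26-32 |
Completion: P0=1  P1=14  P2=15  P3=26  P4=32
Turnaround (C−A): P0=1  P1=12  P2=12  P3=21  P4=26
Turnaround times: P0=1, P1=12, P2=12, P3=21, P4=26
Average turnaround = (1+12+12+21+26) / 5 = 72/5 = 14.40

14.40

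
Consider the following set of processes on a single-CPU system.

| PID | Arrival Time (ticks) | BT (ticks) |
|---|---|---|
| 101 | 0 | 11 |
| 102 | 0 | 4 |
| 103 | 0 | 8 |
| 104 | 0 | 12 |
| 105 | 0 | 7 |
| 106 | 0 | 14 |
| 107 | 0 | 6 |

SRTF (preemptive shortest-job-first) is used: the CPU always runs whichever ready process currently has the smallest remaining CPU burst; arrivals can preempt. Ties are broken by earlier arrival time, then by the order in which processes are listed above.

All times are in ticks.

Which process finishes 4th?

Timeline: | 102 0-4 | 107 4-10 | 105 10-17 | 103 17-25 | 101 25-36 | 104 36-48 | 106 48-62 |
Completion: 101=36  102=4  103=25  104=48  105=17  106=62  107=10
Turnaround (C−A): 101=36  102=4  103=25  104=48  105=17  106=62  107=10
Finish order: 102 → 107 → 105 → 103 → 101 → 104 → 106

103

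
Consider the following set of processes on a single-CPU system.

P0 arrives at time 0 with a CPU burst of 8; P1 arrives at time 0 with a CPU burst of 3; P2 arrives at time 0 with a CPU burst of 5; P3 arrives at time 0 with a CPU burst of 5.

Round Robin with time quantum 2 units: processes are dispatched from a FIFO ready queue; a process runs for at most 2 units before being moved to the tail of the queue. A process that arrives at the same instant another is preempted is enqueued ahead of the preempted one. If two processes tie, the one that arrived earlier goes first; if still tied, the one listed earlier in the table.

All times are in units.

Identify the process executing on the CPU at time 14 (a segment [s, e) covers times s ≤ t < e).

Timeline: | P0 0-2 | P1 2-4 | P2 4-6 | P3 6-8 | P0 8-10 | P1 10-11 | P2 11-13 | P3 13-15 | P0 15-17 | P2 17-18 | P3 18-19 | P0 19-21 |
Completion: P0=21  P1=11  P2=18  P3=19

P3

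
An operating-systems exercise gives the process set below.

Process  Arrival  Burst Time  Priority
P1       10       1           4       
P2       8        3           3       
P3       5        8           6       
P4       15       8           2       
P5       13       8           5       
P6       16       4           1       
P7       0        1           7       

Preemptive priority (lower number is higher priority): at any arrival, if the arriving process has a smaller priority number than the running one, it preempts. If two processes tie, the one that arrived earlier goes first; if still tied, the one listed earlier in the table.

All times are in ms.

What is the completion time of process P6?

20

Timeline: | P7 0-1 | idle 1-5 | P3 5-8 | P2 8-11 | P1 11-12 | P3 12-13 | P5 13-15 | P4 15-16 | P6 16-20 | P4 20-27 | P5 27-33 | P3 33-37 |
Completion: P1=12  P2=11  P3=37  P4=27  P5=33  P6=20  P7=1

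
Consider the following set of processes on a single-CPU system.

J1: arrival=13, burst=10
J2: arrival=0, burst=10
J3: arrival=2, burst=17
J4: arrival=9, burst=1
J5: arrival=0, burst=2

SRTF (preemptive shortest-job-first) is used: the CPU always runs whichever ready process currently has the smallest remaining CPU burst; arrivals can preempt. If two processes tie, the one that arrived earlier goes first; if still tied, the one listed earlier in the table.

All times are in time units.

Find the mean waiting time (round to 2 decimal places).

4.80

Schedule: | J5 0-2 | J2 2-9 | J4 9-10 | J2 10-13 | J1 13-23 | J3 23-40 |
Completion: J1=23  J2=13  J3=40  J4=10  J5=2
Waiting times: J1=0, J2=3, J3=21, J4=0, J5=0
Average waiting = (0+3+21+0+0) / 5 = 24/5 = 4.80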